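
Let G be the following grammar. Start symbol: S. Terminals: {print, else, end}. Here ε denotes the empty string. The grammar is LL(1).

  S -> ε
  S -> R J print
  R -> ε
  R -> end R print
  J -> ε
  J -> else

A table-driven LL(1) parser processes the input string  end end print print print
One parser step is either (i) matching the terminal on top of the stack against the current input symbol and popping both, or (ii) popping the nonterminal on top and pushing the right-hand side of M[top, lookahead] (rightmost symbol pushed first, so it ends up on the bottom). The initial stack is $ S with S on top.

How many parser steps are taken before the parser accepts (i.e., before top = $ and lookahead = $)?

10

      Stack                        Input                        Action
   1  $ S                          end end print print print $  expand S -> R J print
   2  $ print J R                  end end print print print $  expand R -> end R print
   3  $ print J print R end        end end print print print $  match end
   4  $ print J print R            end print print print $      expand R -> end R print
   5  $ print J print print R end  end print print print $      match end
   6  $ print J print print R      print print print $          expand R -> ε
   7  $ print J print print        print print print $          match print
   8  $ print J print              print print $                match print
   9  $ print J                    print $                      expand J -> ε
  10  $ print                      print $                      match print
Accept reached after 10 steps.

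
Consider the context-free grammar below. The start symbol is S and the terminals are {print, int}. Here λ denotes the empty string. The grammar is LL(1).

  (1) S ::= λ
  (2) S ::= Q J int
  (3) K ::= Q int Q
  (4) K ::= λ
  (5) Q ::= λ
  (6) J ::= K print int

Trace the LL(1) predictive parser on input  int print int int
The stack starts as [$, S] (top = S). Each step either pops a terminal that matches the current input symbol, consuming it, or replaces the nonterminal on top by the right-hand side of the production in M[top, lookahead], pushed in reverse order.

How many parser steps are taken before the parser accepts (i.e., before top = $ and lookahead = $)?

10

step 1: stack=$ S  input=int print int int $  — expand S ::= Q J int
step 2: stack=$ int J Q  input=int print int int $  — expand Q ::= λ
step 3: stack=$ int J  input=int print int int $  — expand J ::= K print int
step 4: stack=$ int int print K  input=int print int int $  — expand K ::= Q int Q
step 5: stack=$ int int print Q int Q  input=int print int int $  — expand Q ::= λ
step 6: stack=$ int int print Q int  input=int print int int $  — match int
step 7: stack=$ int int print Q  input=print int int $  — expand Q ::= λ
step 8: stack=$ int int print  input=print int int $  — match print
step 9: stack=$ int int  input=int int $  — match int
step 10: stack=$ int  input=int $  — match int
Accept reached after 10 steps.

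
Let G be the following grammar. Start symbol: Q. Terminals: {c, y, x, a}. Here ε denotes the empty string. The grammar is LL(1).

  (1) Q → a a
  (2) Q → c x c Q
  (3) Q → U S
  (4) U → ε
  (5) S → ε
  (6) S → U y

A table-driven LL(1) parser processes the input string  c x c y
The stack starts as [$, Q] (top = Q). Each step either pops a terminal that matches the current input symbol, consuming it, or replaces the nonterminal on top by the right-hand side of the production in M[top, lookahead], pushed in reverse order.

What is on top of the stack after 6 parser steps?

S

     Stack      Input      Action
  1  $ Q        c x c y $  expand Q → c x c Q
  2  $ Q c x c  c x c y $  match c
  3  $ Q c x    x c y $    match x
  4  $ Q c      c y $      match c
  5  $ Q        y $        expand Q → U S
  6  $ S U      y $        expand U → ε
Stack after step 6: $ S (top = S).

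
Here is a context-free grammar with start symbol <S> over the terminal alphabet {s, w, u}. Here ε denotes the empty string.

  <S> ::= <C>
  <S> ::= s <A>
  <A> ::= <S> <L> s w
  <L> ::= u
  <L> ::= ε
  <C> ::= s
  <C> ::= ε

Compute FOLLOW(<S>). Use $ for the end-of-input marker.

FIRST(<L>): from <L>::=u we get {u}; from <L>::=ε we get {ε}. So FIRST(<L>) = {ε, u}.
FIRST(<C>): from <C>::=s we get {s}; from <C>::=ε we get {ε}. So FIRST(<C>) = {ε, s}.
FIRST(<S>): from <S>::=<C> we get {ε, s}; from <S>::=s <A> we get {s}. So FIRST(<S>) = {ε, s}.
FIRST(<A>): from <A>::=<S> <L> s w we get {s, u}. So FIRST(<A>) = {s, u}.
FOLLOW(<S>) includes $ since <S> is the start symbol.
FOLLOW(<S>): in <A>::=<S> <L> s w, <S> is followed by <L> s w with FIRST {s, u}. Thus FOLLOW(<S>) = {$, s, u}.
FOLLOW(<A>): in <S>::=s <A>, the suffix after <A> is empty, so FOLLOW(<A>) ⊇ FOLLOW(<S>) = {$, s, u}. Thus FOLLOW(<A>) = {$, s, u}.
FOLLOW(<L>): in <A>::=<S> <L> s w, <L> is followed by s w with FIRST {s}. Thus FOLLOW(<L>) = {s}.
FOLLOW(<C>): in <S>::=<C>, the suffix after <C> is empty, so FOLLOW(<C>) ⊇ FOLLOW(<S>) = {$, s, u}. Thus FOLLOW(<C>) = {$, s, u}.

{$, s, u}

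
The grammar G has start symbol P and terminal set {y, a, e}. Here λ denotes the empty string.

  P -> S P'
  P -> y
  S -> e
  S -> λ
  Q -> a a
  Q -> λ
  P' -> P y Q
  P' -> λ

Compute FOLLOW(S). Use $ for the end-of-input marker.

{$, e, y}

FIRST(S) = {λ, e}
FIRST(Q) = {λ, a}
FIRST(P) = {λ, e, y}  (via S P')
FIRST(P') = {λ, e, y}  (via P y Q)
FOLLOW(P) includes $ since P is the start symbol.
FOLLOW(P): in P'->P y Q, P is followed by y Q with FIRST {y}. Thus FOLLOW(P) = {$, y}.
FOLLOW(S): in P->S P', S is followed by P' with FIRST {λ, e, y}; in P->S P', the suffix after S is nullable, so FOLLOW(S) ⊇ FOLLOW(P) = {$, y}. Thus FOLLOW(S) = {$, e, y}.
FOLLOW(P'): in P->S P', the suffix after P' is empty, so FOLLOW(P') ⊇ FOLLOW(P) = {$, y}. Thus FOLLOW(P') = {$, y}.
FOLLOW(Q): in P'->P y Q, the suffix after Q is empty, so FOLLOW(Q) ⊇ FOLLOW(P') = {$, y}. Thus FOLLOW(Q) = {$, y}.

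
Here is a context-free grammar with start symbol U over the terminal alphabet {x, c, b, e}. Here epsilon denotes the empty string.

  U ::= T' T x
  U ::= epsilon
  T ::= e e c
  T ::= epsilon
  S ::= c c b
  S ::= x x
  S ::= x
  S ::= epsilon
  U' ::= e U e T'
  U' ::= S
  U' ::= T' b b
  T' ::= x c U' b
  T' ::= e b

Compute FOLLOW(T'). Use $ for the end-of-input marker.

FIRST(T) = {epsilon, e}
FIRST(S) = {epsilon, c, x}
FIRST(T') = {e, x}
FIRST(U) = {epsilon, e, x}  (via T' T x)
FIRST(U') = {epsilon, c, e, x}  (via S, T' b b)
FOLLOW(U) includes $ since U is the start symbol.
FOLLOW(U): in U'::=e U e T', U is followed by e T' with FIRST {e}. Thus FOLLOW(U) = {$, e}.
FOLLOW(T): in U::=T' T x, T is followed by x with FIRST {x}. Thus FOLLOW(T) = {x}.
FOLLOW(U'): in T'::=x c U' b, U' is followed by b with FIRST {b}. Thus FOLLOW(U') = {b}.
FOLLOW(S): in U'::=S, the suffix after S is empty, so FOLLOW(S) ⊇ FOLLOW(U') = {b}. Thus FOLLOW(S) = {b}.
FOLLOW(T'): in U::=T' T x, T' is followed by T x with FIRST {e, x}; in U'::=e U e T', the suffix after T' is empty, so FOLLOW(T') ⊇ FOLLOW(U') = {b}; in U'::=T' b b, T' is followed by b b with FIRST {b}. Thus FOLLOW(T') = {b, e, x}.

{b, e, x}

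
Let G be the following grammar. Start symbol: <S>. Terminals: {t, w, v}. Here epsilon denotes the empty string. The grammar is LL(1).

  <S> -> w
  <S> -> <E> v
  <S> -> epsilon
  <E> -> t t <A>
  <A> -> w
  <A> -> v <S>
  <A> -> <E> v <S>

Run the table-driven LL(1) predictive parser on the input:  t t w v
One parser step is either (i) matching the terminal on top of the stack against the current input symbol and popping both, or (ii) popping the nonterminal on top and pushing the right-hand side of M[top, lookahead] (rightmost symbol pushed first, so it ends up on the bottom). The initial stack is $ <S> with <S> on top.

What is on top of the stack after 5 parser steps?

step 1: stack=$ <S>  input=t t w v $  — expand <S> -> <E> v
step 2: stack=$ v <E>  input=t t w v $  — expand <E> -> t t <A>
step 3: stack=$ v <A> t t  input=t t w v $  — match t
step 4: stack=$ v <A> t  input=t w v $  — match t
step 5: stack=$ v <A>  input=w v $  — expand <A> -> w
Stack after step 5: $ v w (top = w).

w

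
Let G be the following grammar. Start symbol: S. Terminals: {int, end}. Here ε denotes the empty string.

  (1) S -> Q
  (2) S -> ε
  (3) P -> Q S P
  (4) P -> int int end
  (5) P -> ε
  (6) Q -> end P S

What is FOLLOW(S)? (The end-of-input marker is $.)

FIRST(Q): from Q->end P S we get {end}. So FIRST(Q) = {end}.
FIRST(S): from S->Q we get {end}; from S->ε we get {ε}. So FIRST(S) = {ε, end}.
FIRST(P): from P->Q S P we get {end}; from P->int int end we get {int}; from P->ε we get {ε}. So FIRST(P) = {ε, end, int}.
FOLLOW(S) includes $ since S is the start symbol.
FOLLOW(S): in P->Q S P, S is followed by P with FIRST {ε, end, int}; in P->Q S P, the suffix after S is nullable, so FOLLOW(S) ⊇ FOLLOW(P) = {$, end, int}; in Q->end P S, the suffix after S is empty, so FOLLOW(S) ⊇ FOLLOW(Q) = {$, end, int}. Thus FOLLOW(S) = {$, end, int}.
FOLLOW(P): in P->Q S P, the suffix after P is empty (adds nothing new); in Q->end P S, P is followed by S with FIRST {ε, end}; in Q->end P S, the suffix after P is nullable, so FOLLOW(P) ⊇ FOLLOW(Q) = {$, end, int}. Thus FOLLOW(P) = {$, end, int}.
FOLLOW(Q): in S->Q, the suffix after Q is empty, so FOLLOW(Q) ⊇ FOLLOW(S) = {$, end, int}; in P->Q S P, Q is followed by S P with FIRST {ε, end, int}; in P->Q S P, the suffix after Q is nullable, so FOLLOW(Q) ⊇ FOLLOW(P) = {$, end, int}. Thus FOLLOW(Q) = {$, end, int}.

{$, end, int}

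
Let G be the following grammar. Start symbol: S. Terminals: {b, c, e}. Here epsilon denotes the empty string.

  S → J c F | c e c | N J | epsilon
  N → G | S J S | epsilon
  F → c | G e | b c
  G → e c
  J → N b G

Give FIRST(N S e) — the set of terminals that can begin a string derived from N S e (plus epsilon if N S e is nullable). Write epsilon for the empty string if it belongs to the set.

{b, c, e}

FIRST(G) = {e}
FIRST(F) = {b, c, e}  (via G e)
FIRST(S) = {epsilon, b, c, e}  (via J c F, N J)
FIRST(N) = {epsilon, b, c, e}  (via G, S J S)
FIRST(J) = {b, c, e}  (via N b G)
FIRST(N S e): take FIRST of each symbol in turn, carrying on past any symbol whose FIRST contains epsilon; result {b, c, e}.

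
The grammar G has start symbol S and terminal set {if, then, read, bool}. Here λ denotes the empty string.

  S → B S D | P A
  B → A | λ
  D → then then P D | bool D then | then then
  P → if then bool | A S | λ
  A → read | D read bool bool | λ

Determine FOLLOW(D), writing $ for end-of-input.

FIRST(D) = {bool, then}
FIRST(A) = {λ, bool, read, then}  (via D read bool bool)
FIRST(B) = {λ, bool, read, then}  (via A)
FIRST(S) = {λ, bool, if, read, then}  (via B S D, P A)
FIRST(P) = {λ, bool, if, read, then}  (via A S)
FOLLOW(S) includes $ since S is the start symbol.
FOLLOW(B): in S→B S D, B is followed by S D with FIRST {bool, if, read, then}. Thus FOLLOW(B) = {bool, if, read, then}.
FOLLOW(S): in S→B S D, S is followed by D with FIRST {bool, then}; in P→A S, the suffix after S is empty, so FOLLOW(S) ⊇ FOLLOW(P) = {$, bool, read, then}. Thus FOLLOW(S) = {$, bool, read, then}.
FOLLOW(D): in S→B S D, the suffix after D is empty, so FOLLOW(D) ⊇ FOLLOW(S) = {$, bool, read, then}; in D→then then P D, the suffix after D is empty (adds nothing new); in D→bool D then, D is followed by then with FIRST {then}; in A→D read bool bool, D is followed by read bool bool with FIRST {read}. Thus FOLLOW(D) = {$, bool, read, then}.
FOLLOW(P): in S→P A, P is followed by A with FIRST {λ, bool, read, then}; in S→P A, the suffix after P is nullable, so FOLLOW(P) ⊇ FOLLOW(S) = {$, bool, read, then}; in D→then then P D, P is followed by D with FIRST {bool, then}. Thus FOLLOW(P) = {$, bool, read, then}.
FOLLOW(A): in S→P A, the suffix after A is empty, so FOLLOW(A) ⊇ FOLLOW(S) = {$, bool, read, then}; in B→A, the suffix after A is empty, so FOLLOW(A) ⊇ FOLLOW(B) = {bool, if, read, then}; in P→A S, A is followed by S with FIRST {λ, bool, if, read, then}; in P→A S, the suffix after A is nullable, so FOLLOW(A) ⊇ FOLLOW(P) = {$, bool, read, then}. Thus FOLLOW(A) = {$, bool, if, read, then}.

{$, bool, read, then}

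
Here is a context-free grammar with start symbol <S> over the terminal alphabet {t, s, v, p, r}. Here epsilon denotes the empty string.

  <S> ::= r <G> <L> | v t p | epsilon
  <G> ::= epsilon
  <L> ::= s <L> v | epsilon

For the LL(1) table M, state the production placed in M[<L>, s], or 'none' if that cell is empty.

FIRST(<S>): from <S>::=r <G> <L> we get {r}; from <S>::=v t p we get {v}; from <S>::=epsilon we get {epsilon}. So FIRST(<S>) = {epsilon, r, v}.
FIRST(<G>): from <G>::=epsilon we get {epsilon}. So FIRST(<G>) = {epsilon}.
FIRST(<L>): from <L>::=s <L> v we get {s}; from <L>::=epsilon we get {epsilon}. So FIRST(<L>) = {epsilon, s}.
FOLLOW(<S>) includes $ since <S> is the start symbol.
FOLLOW(<S>): <S> appears on no right-hand side. Thus FOLLOW(<S>) = {$}.
FOLLOW(<L>): in <S>::=r <G> <L>, the suffix after <L> is empty, so FOLLOW(<L>) ⊇ FOLLOW(<S>) = {$}; in <L>::=s <L> v, <L> is followed by v with FIRST {v}. Thus FOLLOW(<L>) = {$, v}.
For <L> ::= s <L> v: FIRST(s <L> v) = {s}, so it goes in M[<L>, t] for t ∈ {s}.
For <L> ::= epsilon: FIRST(epsilon) = {epsilon}, so it goes in M[<L>, t] for t ∈ {}; since epsilon ∈ FIRST, also for every t ∈ FOLLOW(<L>) = {$, v}.

<L> ::= s <L> v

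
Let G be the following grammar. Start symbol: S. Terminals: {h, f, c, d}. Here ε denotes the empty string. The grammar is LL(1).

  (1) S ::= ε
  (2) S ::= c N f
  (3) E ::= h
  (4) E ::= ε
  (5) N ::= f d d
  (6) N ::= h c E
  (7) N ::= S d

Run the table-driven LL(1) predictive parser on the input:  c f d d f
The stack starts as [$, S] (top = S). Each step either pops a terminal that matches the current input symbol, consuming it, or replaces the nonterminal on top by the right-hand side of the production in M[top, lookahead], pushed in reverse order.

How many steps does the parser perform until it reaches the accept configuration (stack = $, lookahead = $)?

     Stack      Input        Action
  1  $ S        c f d d f $  expand S ::= c N f
  2  $ f N c    c f d d f $  match c
  3  $ f N      f d d f $    expand N ::= f d d
  4  $ f d d f  f d d f $    match f
  5  $ f d d    d d f $      match d
  6  $ f d      d f $        match d
  7  $ f        f $          match f
Accept reached after 7 steps.

7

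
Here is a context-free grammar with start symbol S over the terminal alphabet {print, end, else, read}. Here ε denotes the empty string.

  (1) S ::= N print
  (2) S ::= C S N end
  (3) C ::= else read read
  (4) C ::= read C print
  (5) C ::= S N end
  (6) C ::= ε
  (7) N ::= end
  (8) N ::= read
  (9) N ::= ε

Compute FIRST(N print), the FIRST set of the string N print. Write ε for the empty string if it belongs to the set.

FIRST(N) = {ε, end, read}
FIRST(S) = {else, end, print, read}  (via N print, C S N end)
FIRST(C) = {ε, else, end, print, read}  (via S N end)
FIRST(N print): take FIRST of each symbol in turn, carrying on past any symbol whose FIRST contains ε; result {end, print, read}.

{end, print, read}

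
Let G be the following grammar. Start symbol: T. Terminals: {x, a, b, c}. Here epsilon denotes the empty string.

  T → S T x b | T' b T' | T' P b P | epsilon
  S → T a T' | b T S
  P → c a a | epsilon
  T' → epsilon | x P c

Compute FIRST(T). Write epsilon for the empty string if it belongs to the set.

FIRST(P): from P→c a a we get {c}; from P→epsilon we get {epsilon}. So FIRST(P) = {epsilon, c}.
FIRST(T'): from T'→epsilon we get {epsilon}; from T'→x P c we get {x}. So FIRST(T') = {epsilon, x}.
FIRST(T): from T→S T x b we get {a, b, c, x}; from T→T' b T' we get {b, x}; from T→T' P b P we get {b, c, x}; from T→epsilon we get {epsilon}. So FIRST(T) = {epsilon, a, b, c, x}.
FIRST(S): from S→T a T' we get {a, b, c, x}; from S→b T S we get {b}. So FIRST(S) = {a, b, c, x}.

{epsilon, a, b, c, x}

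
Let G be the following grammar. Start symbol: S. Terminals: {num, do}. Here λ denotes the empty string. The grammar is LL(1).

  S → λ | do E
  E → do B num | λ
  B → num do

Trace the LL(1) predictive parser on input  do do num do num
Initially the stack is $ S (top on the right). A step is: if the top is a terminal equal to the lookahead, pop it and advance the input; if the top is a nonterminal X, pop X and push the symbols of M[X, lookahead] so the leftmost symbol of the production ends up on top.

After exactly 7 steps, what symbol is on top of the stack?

num

     Stack         Input               Action
  1  $ S           do do num do num $  expand S → do E
  2  $ E do        do do num do num $  match do
  3  $ E           do num do num $     expand E → do B num
  4  $ num B do    do num do num $     match do
  5  $ num B       num do num $        expand B → num do
  6  $ num do num  num do num $        match num
  7  $ num do      do num $            match do
Stack after step 7: $ num (top = num).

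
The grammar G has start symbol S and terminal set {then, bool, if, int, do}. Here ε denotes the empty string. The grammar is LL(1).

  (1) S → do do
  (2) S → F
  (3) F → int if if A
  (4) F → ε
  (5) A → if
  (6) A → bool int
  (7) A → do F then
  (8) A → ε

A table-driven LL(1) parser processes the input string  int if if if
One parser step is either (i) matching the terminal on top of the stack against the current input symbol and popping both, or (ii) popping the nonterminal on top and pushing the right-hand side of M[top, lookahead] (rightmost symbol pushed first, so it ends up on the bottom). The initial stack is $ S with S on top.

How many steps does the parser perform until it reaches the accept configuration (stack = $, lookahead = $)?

7

step 1: stack=$ S  input=int if if if $  — expand S → F
step 2: stack=$ F  input=int if if if $  — expand F → int if if A
step 3: stack=$ A if if int  input=int if if if $  — match int
step 4: stack=$ A if if  input=if if if $  — match if
step 5: stack=$ A if  input=if if $  — match if
step 6: stack=$ A  input=if $  — expand A → if
step 7: stack=$ if  input=if $  — match if
Accept reached after 7 steps.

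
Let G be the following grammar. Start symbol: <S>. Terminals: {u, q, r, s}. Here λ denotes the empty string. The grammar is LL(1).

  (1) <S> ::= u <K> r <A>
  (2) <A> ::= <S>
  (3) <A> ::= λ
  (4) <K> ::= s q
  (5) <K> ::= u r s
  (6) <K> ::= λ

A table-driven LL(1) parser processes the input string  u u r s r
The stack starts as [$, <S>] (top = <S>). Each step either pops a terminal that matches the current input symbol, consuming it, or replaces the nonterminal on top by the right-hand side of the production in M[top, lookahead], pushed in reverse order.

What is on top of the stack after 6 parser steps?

r

     Stack          Input        Action
  1  $ <S>          u u r s r $  expand <S> ::= u <K> r <A>
  2  $ <A> r <K> u  u u r s r $  match u
  3  $ <A> r <K>    u r s r $    expand <K> ::= u r s
  4  $ <A> r s r u  u r s r $    match u
  5  $ <A> r s r    r s r $      match r
  6  $ <A> r s      s r $        match s
Stack after step 6: $ <A> r (top = r).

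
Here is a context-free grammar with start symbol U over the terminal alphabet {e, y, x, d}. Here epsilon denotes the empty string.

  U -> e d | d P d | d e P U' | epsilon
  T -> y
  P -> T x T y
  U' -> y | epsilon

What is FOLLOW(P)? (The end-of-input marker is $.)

FIRST(U): from U->e d we get {e}; from U->d P d we get {d}; from U->d e P U' we get {d}; from U->epsilon we get {epsilon}. So FIRST(U) = {epsilon, d, e}.
FIRST(T): from T->y we get {y}. So FIRST(T) = {y}.
FIRST(U'): from U'->y we get {y}; from U'->epsilon we get {epsilon}. So FIRST(U') = {epsilon, y}.
FIRST(P): from P->T x T y we get {y}. So FIRST(P) = {y}.
FOLLOW(U) includes $ since U is the start symbol.
FOLLOW(U): U appears on no right-hand side. Thus FOLLOW(U) = {$}.
FOLLOW(T): in P->T x T y (occurrence 1), T is followed by x T y with FIRST {x}; in P->T x T y (occurrence 2), T is followed by y with FIRST {y}. Thus FOLLOW(T) = {x, y}.
FOLLOW(P): in U->d P d, P is followed by d with FIRST {d}; in U->d e P U', P is followed by U' with FIRST {epsilon, y}; in U->d e P U', the suffix after P is nullable, so FOLLOW(P) ⊇ FOLLOW(U) = {$}. Thus FOLLOW(P) = {$, d, y}.
FOLLOW(U'): in U->d e P U', the suffix after U' is empty, so FOLLOW(U') ⊇ FOLLOW(U) = {$}. Thus FOLLOW(U') = {$}.

{$, d, y}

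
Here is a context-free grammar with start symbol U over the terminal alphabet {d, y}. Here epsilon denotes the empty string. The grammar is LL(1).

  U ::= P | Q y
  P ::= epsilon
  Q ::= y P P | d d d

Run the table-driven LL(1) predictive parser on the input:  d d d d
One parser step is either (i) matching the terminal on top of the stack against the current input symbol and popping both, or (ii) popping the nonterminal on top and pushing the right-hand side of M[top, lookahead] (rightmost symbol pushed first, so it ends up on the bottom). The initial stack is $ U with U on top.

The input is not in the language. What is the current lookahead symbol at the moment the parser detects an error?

d

step 1: stack=$ U  input=d d d d $  — expand U ::= Q y
step 2: stack=$ y Q  input=d d d d $  — expand Q ::= d d d
step 3: stack=$ y d d d  input=d d d d $  — match d
step 4: stack=$ y d d  input=d d d $  — match d
step 5: stack=$ y d  input=d d $  — match d
step 6: stack=$ y  input=d $  — error: top is terminal y but lookahead is d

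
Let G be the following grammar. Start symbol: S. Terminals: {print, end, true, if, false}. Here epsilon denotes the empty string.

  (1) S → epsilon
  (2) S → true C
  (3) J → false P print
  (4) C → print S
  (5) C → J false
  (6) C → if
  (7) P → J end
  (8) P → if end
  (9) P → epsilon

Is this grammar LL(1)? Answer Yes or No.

Yes

FIRST(S) = {epsilon, true}
FIRST(J) = {false}
FIRST(C) = {false, if, print}
FIRST(P) = {epsilon, false, if}
FOLLOW(S) = {$}
FOLLOW(J) = {end, false}
FOLLOW(C) = {$}
FOLLOW(P) = {print}
Each cell of M receives at most one production.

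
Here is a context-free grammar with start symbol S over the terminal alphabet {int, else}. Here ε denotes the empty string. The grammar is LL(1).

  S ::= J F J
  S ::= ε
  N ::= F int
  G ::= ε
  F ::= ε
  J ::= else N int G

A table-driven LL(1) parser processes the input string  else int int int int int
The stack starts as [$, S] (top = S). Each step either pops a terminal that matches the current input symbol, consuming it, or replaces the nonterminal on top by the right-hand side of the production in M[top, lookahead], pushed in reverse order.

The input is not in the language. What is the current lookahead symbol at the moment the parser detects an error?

step 1: stack=$ S  input=else int int int int int $  — expand S ::= J F J
step 2: stack=$ J F J  input=else int int int int int $  — expand J ::= else N int G
step 3: stack=$ J F G int N else  input=else int int int int int $  — match else
step 4: stack=$ J F G int N  input=int int int int int $  — expand N ::= F int
step 5: stack=$ J F G int int F  input=int int int int int $  — expand F ::= ε
step 6: stack=$ J F G int int  input=int int int int int $  — match int
step 7: stack=$ J F G int  input=int int int int $  — match int
step 8: stack=$ J F G  input=int int int $  — error: M[G, int] is empty

int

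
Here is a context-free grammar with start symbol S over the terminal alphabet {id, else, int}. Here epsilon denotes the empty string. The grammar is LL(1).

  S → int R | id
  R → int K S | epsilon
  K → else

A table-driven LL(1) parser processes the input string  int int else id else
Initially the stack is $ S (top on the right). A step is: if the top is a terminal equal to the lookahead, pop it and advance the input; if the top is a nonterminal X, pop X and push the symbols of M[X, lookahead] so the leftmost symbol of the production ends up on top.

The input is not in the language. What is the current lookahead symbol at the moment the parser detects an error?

else

     Stack      Input                   Action
  1  $ S        int int else id else $  expand S → int R
  2  $ R int    int int else id else $  match int
  3  $ R        int else id else $      expand R → int K S
  4  $ S K int  int else id else $      match int
  5  $ S K      else id else $          expand K → else
  6  $ S else   else id else $          match else
  7  $ S        id else $               expand S → id
  8  $ id       id else $               match id
  9  $          else $                  error: stack empty but input remains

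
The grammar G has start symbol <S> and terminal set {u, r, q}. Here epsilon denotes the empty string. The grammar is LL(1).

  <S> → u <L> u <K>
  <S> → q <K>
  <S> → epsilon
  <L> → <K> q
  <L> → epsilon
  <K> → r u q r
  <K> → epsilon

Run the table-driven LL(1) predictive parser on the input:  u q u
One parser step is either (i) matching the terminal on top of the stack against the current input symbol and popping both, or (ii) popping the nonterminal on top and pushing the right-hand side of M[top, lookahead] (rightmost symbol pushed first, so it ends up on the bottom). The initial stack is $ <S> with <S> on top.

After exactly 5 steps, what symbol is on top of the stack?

u

     Stack          Input    Action
  1  $ <S>          u q u $  expand <S> → u <L> u <K>
  2  $ <K> u <L> u  u q u $  match u
  3  $ <K> u <L>    q u $    expand <L> → <K> q
  4  $ <K> u q <K>  q u $    expand <K> → epsilon
  5  $ <K> u q      q u $    match q
Stack after step 5: $ <K> u (top = u).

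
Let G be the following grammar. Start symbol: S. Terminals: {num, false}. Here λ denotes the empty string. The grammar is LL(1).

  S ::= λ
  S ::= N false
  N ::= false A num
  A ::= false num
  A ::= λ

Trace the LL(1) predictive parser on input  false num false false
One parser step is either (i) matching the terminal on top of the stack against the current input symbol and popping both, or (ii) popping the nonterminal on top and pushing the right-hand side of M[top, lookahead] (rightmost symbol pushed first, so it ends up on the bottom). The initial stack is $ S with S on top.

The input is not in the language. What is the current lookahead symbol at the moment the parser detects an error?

     Stack                Input                    Action
  1  $ S                  false num false false $  expand S ::= N false
  2  $ false N            false num false false $  expand N ::= false A num
  3  $ false num A false  false num false false $  match false
  4  $ false num A        num false false $        expand A ::= λ
  5  $ false num          num false false $        match num
  6  $ false              false false $            match false
  7  $                    false $                  error: stack empty but input remains

false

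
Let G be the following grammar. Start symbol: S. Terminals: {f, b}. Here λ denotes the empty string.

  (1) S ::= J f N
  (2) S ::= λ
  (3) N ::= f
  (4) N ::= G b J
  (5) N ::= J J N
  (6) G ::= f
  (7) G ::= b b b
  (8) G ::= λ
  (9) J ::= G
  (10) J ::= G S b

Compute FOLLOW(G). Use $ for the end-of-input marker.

{$, b, f}

FIRST(G) = {λ, b, f}
FIRST(S) = {λ, b, f}  (via J f N)
FIRST(J) = {λ, b, f}  (via G, G S b)
FIRST(N) = {b, f}  (via G b J, J J N)
FOLLOW(S) includes $ since S is the start symbol.
FOLLOW(S): in J::=G S b, S is followed by b with FIRST {b}. Thus FOLLOW(S) = {$, b}.
FOLLOW(N): in S::=J f N, the suffix after N is empty, so FOLLOW(N) ⊇ FOLLOW(S) = {$, b}; in N::=J J N, the suffix after N is empty (adds nothing new). Thus FOLLOW(N) = {$, b}.
FOLLOW(J): in S::=J f N, J is followed by f N with FIRST {f}; in N::=G b J, the suffix after J is empty, so FOLLOW(J) ⊇ FOLLOW(N) = {$, b}; in N::=J J N (occurrence 1), J is followed by J N with FIRST {b, f}; in N::=J J N (occurrence 2), J is followed by N with FIRST {b, f}. Thus FOLLOW(J) = {$, b, f}.
FOLLOW(G): in N::=G b J, G is followed by b J with FIRST {b}; in J::=G, the suffix after G is empty, so FOLLOW(G) ⊇ FOLLOW(J) = {$, b, f}; in J::=G S b, G is followed by S b with FIRST {b, f}. Thus FOLLOW(G) = {$, b, f}.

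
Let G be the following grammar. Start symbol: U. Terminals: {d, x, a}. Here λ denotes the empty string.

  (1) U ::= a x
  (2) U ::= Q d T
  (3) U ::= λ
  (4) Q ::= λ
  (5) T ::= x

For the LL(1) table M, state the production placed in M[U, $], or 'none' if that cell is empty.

U ::= λ

FIRST(Q) = {λ}
FIRST(T) = {x}
FIRST(U) = {λ, a, d}  (via Q d T)
FOLLOW(U) includes $ since U is the start symbol.
FOLLOW(U): U appears on no right-hand side. Thus FOLLOW(U) = {$}.
For U ::= a x: FIRST(a x) = {a}, so it goes in M[U, t] for t ∈ {a}.
For U ::= Q d T: FIRST(Q d T) = {d}, so it goes in M[U, t] for t ∈ {d}.
For U ::= λ: FIRST(λ) = {λ}, so it goes in M[U, t] for t ∈ {}; since λ ∈ FIRST, also for every t ∈ FOLLOW(U) = {$}.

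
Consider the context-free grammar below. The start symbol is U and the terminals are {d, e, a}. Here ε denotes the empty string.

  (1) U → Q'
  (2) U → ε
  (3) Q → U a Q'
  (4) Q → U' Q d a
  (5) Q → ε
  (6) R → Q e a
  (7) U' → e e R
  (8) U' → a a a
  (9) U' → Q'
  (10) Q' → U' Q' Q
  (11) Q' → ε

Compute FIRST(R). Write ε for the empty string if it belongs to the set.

FIRST(U) = {ε, a, d, e}  (via Q')
FIRST(Q) = {ε, a, d, e}  (via U a Q', U' Q d a)
FIRST(R) = {a, d, e}  (via Q e a)
FIRST(U') = {ε, a, d, e}  (via Q')
FIRST(Q') = {ε, a, d, e}  (via U' Q' Q)

{a, d, e}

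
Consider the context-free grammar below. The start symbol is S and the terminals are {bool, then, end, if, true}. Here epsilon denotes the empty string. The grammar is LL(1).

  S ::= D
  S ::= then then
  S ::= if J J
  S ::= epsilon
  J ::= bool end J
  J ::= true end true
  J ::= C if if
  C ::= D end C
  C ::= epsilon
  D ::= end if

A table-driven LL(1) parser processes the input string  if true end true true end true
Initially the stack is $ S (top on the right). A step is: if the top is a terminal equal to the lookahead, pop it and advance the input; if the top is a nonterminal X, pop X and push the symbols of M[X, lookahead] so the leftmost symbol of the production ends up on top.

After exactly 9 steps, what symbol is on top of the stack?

     Stack              Input                             Action
  1  $ S                if true end true true end true $  expand S ::= if J J
  2  $ J J if           if true end true true end true $  match if
  3  $ J J              true end true true end true $     expand J ::= true end true
  4  $ J true end true  true end true true end true $     match true
  5  $ J true end       end true true end true $          match end
  6  $ J true           true true end true $              match true
  7  $ J                true end true $                   expand J ::= true end true
  8  $ true end true    true end true $                   match true
  9  $ true end         end true $                        match end
Stack after step 9: $ true (top = true).

true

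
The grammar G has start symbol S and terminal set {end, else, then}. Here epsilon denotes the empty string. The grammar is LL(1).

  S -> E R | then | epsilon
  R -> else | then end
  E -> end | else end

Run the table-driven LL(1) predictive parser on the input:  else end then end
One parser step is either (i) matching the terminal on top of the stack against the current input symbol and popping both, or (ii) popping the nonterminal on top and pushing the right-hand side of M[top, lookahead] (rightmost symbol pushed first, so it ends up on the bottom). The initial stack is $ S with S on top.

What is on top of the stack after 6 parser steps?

end

step 1: stack=$ S  input=else end then end $  — expand S -> E R
step 2: stack=$ R E  input=else end then end $  — expand E -> else end
step 3: stack=$ R end else  input=else end then end $  — match else
step 4: stack=$ R end  input=end then end $  — match end
step 5: stack=$ R  input=then end $  — expand R -> then end
step 6: stack=$ end then  input=then end $  — match then
Stack after step 6: $ end (top = end).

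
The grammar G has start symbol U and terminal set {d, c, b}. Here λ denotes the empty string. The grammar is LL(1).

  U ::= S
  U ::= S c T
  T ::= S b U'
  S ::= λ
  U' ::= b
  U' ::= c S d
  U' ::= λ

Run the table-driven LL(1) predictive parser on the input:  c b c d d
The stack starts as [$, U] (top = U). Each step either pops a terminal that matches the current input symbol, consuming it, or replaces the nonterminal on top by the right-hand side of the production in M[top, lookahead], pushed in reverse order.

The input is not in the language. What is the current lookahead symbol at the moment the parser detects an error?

d

step 1: stack=$ U  input=c b c d d $  — expand U ::= S c T
step 2: stack=$ T c S  input=c b c d d $  — expand S ::= λ
step 3: stack=$ T c  input=c b c d d $  — match c
step 4: stack=$ T  input=b c d d $  — expand T ::= S b U'
step 5: stack=$ U' b S  input=b c d d $  — expand S ::= λ
step 6: stack=$ U' b  input=b c d d $  — match b
step 7: stack=$ U'  input=c d d $  — expand U' ::= c S d
step 8: stack=$ d S c  input=c d d $  — match c
step 9: stack=$ d S  input=d d $  — expand S ::= λ
step 10: stack=$ d  input=d d $  — match d
step 11: stack=$  input=d $  — error: stack empty but input remains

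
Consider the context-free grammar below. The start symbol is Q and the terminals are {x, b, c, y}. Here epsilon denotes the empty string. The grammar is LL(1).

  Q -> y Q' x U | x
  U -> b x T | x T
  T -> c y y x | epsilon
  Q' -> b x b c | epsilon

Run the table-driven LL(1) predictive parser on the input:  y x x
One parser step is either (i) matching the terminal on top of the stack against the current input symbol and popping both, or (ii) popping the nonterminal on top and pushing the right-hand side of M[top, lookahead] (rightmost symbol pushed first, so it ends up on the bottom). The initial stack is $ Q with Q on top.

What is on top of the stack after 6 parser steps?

step 1: stack=$ Q  input=y x x $  — expand Q -> y Q' x U
step 2: stack=$ U x Q' y  input=y x x $  — match y
step 3: stack=$ U x Q'  input=x x $  — expand Q' -> epsilon
step 4: stack=$ U x  input=x x $  — match x
step 5: stack=$ U  input=x $  — expand U -> x T
step 6: stack=$ T x  input=x $  — match x
Stack after step 6: $ T (top = T).

T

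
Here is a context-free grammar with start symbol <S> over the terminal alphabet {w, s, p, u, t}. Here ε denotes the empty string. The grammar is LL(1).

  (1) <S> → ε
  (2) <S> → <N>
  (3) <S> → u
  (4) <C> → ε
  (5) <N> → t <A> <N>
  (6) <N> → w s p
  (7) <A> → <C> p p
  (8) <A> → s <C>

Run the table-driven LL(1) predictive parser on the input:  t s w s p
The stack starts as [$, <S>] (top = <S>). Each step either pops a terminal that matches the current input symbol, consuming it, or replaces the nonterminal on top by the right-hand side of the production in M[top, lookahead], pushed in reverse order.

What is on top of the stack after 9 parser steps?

p

step 1: stack=$ <S>  input=t s w s p $  — expand <S> → <N>
step 2: stack=$ <N>  input=t s w s p $  — expand <N> → t <A> <N>
step 3: stack=$ <N> <A> t  input=t s w s p $  — match t
step 4: stack=$ <N> <A>  input=s w s p $  — expand <A> → s <C>
step 5: stack=$ <N> <C> s  input=s w s p $  — match s
step 6: stack=$ <N> <C>  input=w s p $  — expand <C> → ε
step 7: stack=$ <N>  input=w s p $  — expand <N> → w s p
step 8: stack=$ p s w  input=w s p $  — match w
step 9: stack=$ p s  input=s p $  — match s
Stack after step 9: $ p (top = p).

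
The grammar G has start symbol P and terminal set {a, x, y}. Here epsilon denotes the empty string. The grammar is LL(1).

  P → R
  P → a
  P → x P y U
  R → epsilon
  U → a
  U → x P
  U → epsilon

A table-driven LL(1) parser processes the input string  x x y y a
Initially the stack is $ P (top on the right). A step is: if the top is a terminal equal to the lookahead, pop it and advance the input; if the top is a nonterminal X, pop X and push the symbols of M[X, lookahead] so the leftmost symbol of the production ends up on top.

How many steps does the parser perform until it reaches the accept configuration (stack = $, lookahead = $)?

      Stack          Input        Action
   1  $ P            x x y y a $  expand P → x P y U
   2  $ U y P x      x x y y a $  match x
   3  $ U y P        x y y a $    expand P → x P y U
   4  $ U y U y P x  x y y a $    match x
   5  $ U y U y P    y y a $      expand P → R
   6  $ U y U y R    y y a $      expand R → epsilon
   7  $ U y U y      y y a $      match y
   8  $ U y U        y a $        expand U → epsilon
   9  $ U y          y a $        match y
  10  $ U            a $          expand U → a
  11  $ a            a $          match a
Accept reached after 11 steps.

11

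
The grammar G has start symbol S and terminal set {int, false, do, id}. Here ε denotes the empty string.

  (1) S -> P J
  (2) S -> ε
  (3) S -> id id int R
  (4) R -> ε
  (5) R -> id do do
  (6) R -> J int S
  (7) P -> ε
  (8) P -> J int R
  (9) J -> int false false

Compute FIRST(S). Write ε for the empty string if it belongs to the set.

FIRST(J): from J->int false false we get {int}. So FIRST(J) = {int}.
FIRST(R): from R->ε we get {ε}; from R->id do do we get {id}; from R->J int S we get {int}. So FIRST(R) = {ε, id, int}.
FIRST(P): from P->ε we get {ε}; from P->J int R we get {int}. So FIRST(P) = {ε, int}.
FIRST(S): from S->P J we get {int}; from S->ε we get {ε}; from S->id id int R we get {id}. So FIRST(S) = {ε, id, int}.

{ε, id, int}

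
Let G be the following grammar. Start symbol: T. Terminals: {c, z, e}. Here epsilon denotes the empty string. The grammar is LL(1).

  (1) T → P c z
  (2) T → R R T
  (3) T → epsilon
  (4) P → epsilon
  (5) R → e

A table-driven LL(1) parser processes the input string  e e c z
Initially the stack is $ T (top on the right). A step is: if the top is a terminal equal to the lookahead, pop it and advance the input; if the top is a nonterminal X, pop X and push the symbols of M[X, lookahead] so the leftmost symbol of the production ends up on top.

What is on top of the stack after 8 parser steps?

     Stack    Input      Action
  1  $ T      e e c z $  expand T → R R T
  2  $ T R R  e e c z $  expand R → e
  3  $ T R e  e e c z $  match e
  4  $ T R    e c z $    expand R → e
  5  $ T e    e c z $    match e
  6  $ T      c z $      expand T → P c z
  7  $ z c P  c z $      expand P → epsilon
  8  $ z c    c z $      match c
Stack after step 8: $ z (top = z).

z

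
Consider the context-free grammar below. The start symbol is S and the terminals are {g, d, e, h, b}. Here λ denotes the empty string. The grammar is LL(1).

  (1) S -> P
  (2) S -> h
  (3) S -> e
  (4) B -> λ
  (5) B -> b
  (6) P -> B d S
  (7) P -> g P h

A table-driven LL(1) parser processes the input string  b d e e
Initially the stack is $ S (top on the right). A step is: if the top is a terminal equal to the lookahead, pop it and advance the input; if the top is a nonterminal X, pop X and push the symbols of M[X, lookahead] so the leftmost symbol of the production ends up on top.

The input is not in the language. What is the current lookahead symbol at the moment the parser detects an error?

e

     Stack    Input      Action
  1  $ S      b d e e $  expand S -> P
  2  $ P      b d e e $  expand P -> B d S
  3  $ S d B  b d e e $  expand B -> b
  4  $ S d b  b d e e $  match b
  5  $ S d    d e e $    match d
  6  $ S      e e $      expand S -> e
  7  $ e      e e $      match e
  8  $        e $        error: stack empty but input remains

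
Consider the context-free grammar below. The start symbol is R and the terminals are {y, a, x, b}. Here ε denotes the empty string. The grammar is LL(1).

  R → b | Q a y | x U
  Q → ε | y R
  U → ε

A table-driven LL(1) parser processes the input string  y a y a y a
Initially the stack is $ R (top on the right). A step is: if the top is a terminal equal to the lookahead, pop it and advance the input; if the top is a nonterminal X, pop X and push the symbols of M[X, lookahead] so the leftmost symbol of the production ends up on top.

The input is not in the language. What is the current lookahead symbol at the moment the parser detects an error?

a

step 1: stack=$ R  input=y a y a y a $  — expand R → Q a y
step 2: stack=$ y a Q  input=y a y a y a $  — expand Q → y R
step 3: stack=$ y a R y  input=y a y a y a $  — match y
step 4: stack=$ y a R  input=a y a y a $  — expand R → Q a y
step 5: stack=$ y a y a Q  input=a y a y a $  — expand Q → ε
step 6: stack=$ y a y a  input=a y a y a $  — match a
step 7: stack=$ y a y  input=y a y a $  — match y
step 8: stack=$ y a  input=a y a $  — match a
step 9: stack=$ y  input=y a $  — match y
step 10: stack=$  input=a $  — error: stack empty but input remains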